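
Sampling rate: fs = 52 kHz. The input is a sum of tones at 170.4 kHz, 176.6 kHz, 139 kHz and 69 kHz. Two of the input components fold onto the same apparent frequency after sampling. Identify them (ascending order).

69 kHz, 139 kHz

fs/2 = 26 kHz.
170.4 kHz mod fs = 14.4 kHz.
14.4 kHz ≤ fs/2 = 26 kHz, appears at 14.4 kHz.
176.6 kHz mod fs = 20.6 kHz.
20.6 kHz ≤ fs/2 = 26 kHz, appears at 20.6 kHz.
139 kHz mod fs = 35 kHz.
35 kHz > fs/2 = 26 kHz, folds to fs − 35 kHz = 17 kHz.
69 kHz mod fs = 17 kHz.
17 kHz ≤ fs/2 = 26 kHz, appears at 17 kHz.
69 kHz and 139 kHz both map to 17 kHz.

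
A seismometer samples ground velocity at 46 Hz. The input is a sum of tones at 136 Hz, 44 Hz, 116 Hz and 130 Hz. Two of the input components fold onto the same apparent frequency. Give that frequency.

2 Hz

fs/2 = 23 Hz.
136 Hz mod fs = 44 Hz.
44 Hz > fs/2 = 23 Hz, folds to fs − 44 Hz = 2 Hz.
44 Hz > fs/2 = 23 Hz, folds to fs − 44 Hz = 2 Hz.
116 Hz mod fs = 24 Hz.
24 Hz > fs/2 = 23 Hz, folds to fs − 24 Hz = 22 Hz.
130 Hz mod fs = 38 Hz.
38 Hz > fs/2 = 23 Hz, folds to fs − 38 Hz = 8 Hz.
44 Hz and 136 Hz both map to 2 Hz.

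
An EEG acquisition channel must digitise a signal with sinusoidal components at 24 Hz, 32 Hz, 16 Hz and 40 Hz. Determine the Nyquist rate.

Highest-frequency component: 40 Hz.
Nyquist rate = 2 × 40 Hz = 80 Hz.

80 Hz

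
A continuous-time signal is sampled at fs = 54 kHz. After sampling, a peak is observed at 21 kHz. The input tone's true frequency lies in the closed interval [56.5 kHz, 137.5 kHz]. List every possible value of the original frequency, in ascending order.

75 kHz, 87 kHz, 129 kHz

Frequencies that alias to 21 kHz are k·fs ± 21 kHz for integer k ≥ 0.
k=0: 21 kHz.
k=1: 33 kHz, 75 kHz.
k=2: 87 kHz, 129 kHz.
k=3: 141 kHz, 183 kHz.
Within [56.5 kHz, 137.5 kHz]: 75 kHz, 87 kHz, 129 kHz.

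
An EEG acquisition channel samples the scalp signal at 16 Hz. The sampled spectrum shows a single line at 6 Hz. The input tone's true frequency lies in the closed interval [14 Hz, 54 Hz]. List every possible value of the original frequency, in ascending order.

22 Hz, 26 Hz, 38 Hz, 42 Hz, 54 Hz

Frequencies that alias to 6 Hz are k·fs ± 6 Hz for integer k ≥ 0.
k=0: 6 Hz.
k=1: 10 Hz, 22 Hz.
k=2: 26 Hz, 38 Hz.
k=3: 42 Hz, 54 Hz.
k=4: 58 Hz, 70 Hz.
Within [14 Hz, 54 Hz]: 22 Hz, 26 Hz, 38 Hz, 42 Hz, 54 Hz.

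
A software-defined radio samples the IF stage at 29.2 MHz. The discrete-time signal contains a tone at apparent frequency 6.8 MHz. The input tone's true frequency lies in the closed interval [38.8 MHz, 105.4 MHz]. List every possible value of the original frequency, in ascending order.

Frequencies that alias to 6.8 MHz are k·fs ± 6.8 MHz for integer k ≥ 0.
k=0: 6.8 MHz.
k=1: 22.4 MHz, 36 MHz.
k=2: 51.6 MHz, 65.2 MHz.
k=3: 80.8 MHz, 94.4 MHz.
k=4: 110 MHz, 123.6 MHz.
Within [38.8 MHz, 105.4 MHz]: 51.6 MHz, 65.2 MHz, 80.8 MHz, 94.4 MHz.

51.6 MHz, 65.2 MHz, 80.8 MHz, 94.4 MHz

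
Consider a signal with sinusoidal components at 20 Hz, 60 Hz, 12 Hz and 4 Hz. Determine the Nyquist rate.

Highest-frequency component: 60 Hz.
Nyquist rate = 2 × 60 Hz = 120 Hz.

120 Hz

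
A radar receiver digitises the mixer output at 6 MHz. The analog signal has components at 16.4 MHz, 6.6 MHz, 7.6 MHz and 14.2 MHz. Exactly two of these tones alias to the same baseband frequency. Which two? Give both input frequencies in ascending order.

7.6 MHz, 16.4 MHz

fs/2 = 3 MHz.
16.4 MHz mod fs = 4.4 MHz.
4.4 MHz > fs/2 = 3 MHz, folds to fs − 4.4 MHz = 1.6 MHz.
6.6 MHz mod fs = 0.6 MHz.
0.6 MHz ≤ fs/2 = 3 MHz, appears at 0.6 MHz.
7.6 MHz mod fs = 1.6 MHz.
1.6 MHz ≤ fs/2 = 3 MHz, appears at 1.6 MHz.
14.2 MHz mod fs = 2.2 MHz.
2.2 MHz ≤ fs/2 = 3 MHz, appears at 2.2 MHz.
7.6 MHz and 16.4 MHz both map to 1.6 MHz.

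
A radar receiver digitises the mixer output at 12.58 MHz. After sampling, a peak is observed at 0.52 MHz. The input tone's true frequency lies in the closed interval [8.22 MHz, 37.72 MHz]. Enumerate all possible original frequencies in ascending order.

12.06 MHz, 13.1 MHz, 24.64 MHz, 25.68 MHz, 37.22 MHz

Frequencies that alias to 0.52 MHz are k·fs ± 0.52 MHz for integer k ≥ 0.
k=0: 0.52 MHz.
k=1: 12.06 MHz, 13.1 MHz.
k=2: 24.64 MHz, 25.68 MHz.
k=3: 37.22 MHz, 38.26 MHz.
k=4: 49.8 MHz, 50.84 MHz.
Within [8.22 MHz, 37.72 MHz]: 12.06 MHz, 13.1 MHz, 24.64 MHz, 25.68 MHz, 37.22 MHz.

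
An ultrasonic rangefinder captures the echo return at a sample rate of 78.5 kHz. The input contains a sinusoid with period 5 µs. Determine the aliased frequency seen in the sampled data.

35.5 kHz

T = 5 µs → f = 1/T = 200 kHz.
200 kHz mod fs = 43 kHz.
43 kHz > fs/2 = 39.25 kHz, folds to fs − 43 kHz = 35.5 kHz.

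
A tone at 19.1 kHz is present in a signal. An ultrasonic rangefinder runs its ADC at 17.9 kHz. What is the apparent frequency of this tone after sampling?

1.2 kHz

19.1 kHz mod fs = 1.2 kHz.
1.2 kHz ≤ fs/2 = 8.95 kHz, appears at 1.2 kHz.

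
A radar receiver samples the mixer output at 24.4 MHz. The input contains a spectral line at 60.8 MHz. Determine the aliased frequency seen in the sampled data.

60.8 MHz mod fs = 12 MHz.
12 MHz ≤ fs/2 = 12.2 MHz, appears at 12 MHz.

12 MHz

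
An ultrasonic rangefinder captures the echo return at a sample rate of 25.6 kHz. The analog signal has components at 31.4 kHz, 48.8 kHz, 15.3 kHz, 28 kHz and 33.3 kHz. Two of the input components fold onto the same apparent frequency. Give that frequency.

2.4 kHz

fs/2 = 12.8 kHz.
31.4 kHz mod fs = 5.8 kHz.
5.8 kHz ≤ fs/2 = 12.8 kHz, appears at 5.8 kHz.
48.8 kHz mod fs = 23.2 kHz.
23.2 kHz > fs/2 = 12.8 kHz, folds to fs − 23.2 kHz = 2.4 kHz.
15.3 kHz > fs/2 = 12.8 kHz, folds to fs − 15.3 kHz = 10.3 kHz.
28 kHz mod fs = 2.4 kHz.
2.4 kHz ≤ fs/2 = 12.8 kHz, appears at 2.4 kHz.
33.3 kHz mod fs = 7.7 kHz.
7.7 kHz ≤ fs/2 = 12.8 kHz, appears at 7.7 kHz.
28 kHz and 48.8 kHz both map to 2.4 kHz.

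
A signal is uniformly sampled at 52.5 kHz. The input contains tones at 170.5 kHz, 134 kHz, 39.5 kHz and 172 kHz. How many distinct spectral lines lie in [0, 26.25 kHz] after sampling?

fs/2 = 26.25 kHz.
170.5 kHz mod fs = 13 kHz.
13 kHz ≤ fs/2 = 26.25 kHz, appears at 13 kHz.
134 kHz mod fs = 29 kHz.
29 kHz > fs/2 = 26.25 kHz, folds to fs − 29 kHz = 23.5 kHz.
39.5 kHz > fs/2 = 26.25 kHz, folds to fs − 39.5 kHz = 13 kHz.
172 kHz mod fs = 14.5 kHz.
14.5 kHz ≤ fs/2 = 26.25 kHz, appears at 14.5 kHz.
Distinct values: {13 kHz, 14.5 kHz, 23.5 kHz} → 3.

3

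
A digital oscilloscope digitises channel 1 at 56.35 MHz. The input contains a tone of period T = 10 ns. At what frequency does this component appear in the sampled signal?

T = 10 ns → f = 1/T = 100 MHz.
100 MHz mod fs = 43.65 MHz.
43.65 MHz > fs/2 = 28.175 MHz, folds to fs − 43.65 MHz = 12.7 MHz.

12.7 MHz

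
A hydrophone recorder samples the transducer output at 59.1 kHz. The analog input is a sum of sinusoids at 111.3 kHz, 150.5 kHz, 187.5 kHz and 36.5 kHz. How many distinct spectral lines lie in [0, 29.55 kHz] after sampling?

fs/2 = 29.55 kHz.
111.3 kHz mod fs = 52.2 kHz.
52.2 kHz > fs/2 = 29.55 kHz, folds to fs − 52.2 kHz = 6.9 kHz.
150.5 kHz mod fs = 32.3 kHz.
32.3 kHz > fs/2 = 29.55 kHz, folds to fs − 32.3 kHz = 26.8 kHz.
187.5 kHz mod fs = 10.2 kHz.
10.2 kHz ≤ fs/2 = 29.55 kHz, appears at 10.2 kHz.
36.5 kHz > fs/2 = 29.55 kHz, folds to fs − 36.5 kHz = 22.6 kHz.
Distinct values: {6.9 kHz, 10.2 kHz, 22.6 kHz, 26.8 kHz} → 4.

4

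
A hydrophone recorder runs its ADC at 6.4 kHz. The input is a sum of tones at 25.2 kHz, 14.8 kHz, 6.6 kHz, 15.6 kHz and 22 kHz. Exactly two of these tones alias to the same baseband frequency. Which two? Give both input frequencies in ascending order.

15.6 kHz, 22 kHz

fs/2 = 3.2 kHz.
25.2 kHz mod fs = 6 kHz.
6 kHz > fs/2 = 3.2 kHz, folds to fs − 6 kHz = 0.4 kHz.
14.8 kHz mod fs = 2 kHz.
2 kHz ≤ fs/2 = 3.2 kHz, appears at 2 kHz.
6.6 kHz mod fs = 0.2 kHz.
0.2 kHz ≤ fs/2 = 3.2 kHz, appears at 0.2 kHz.
15.6 kHz mod fs = 2.8 kHz.
2.8 kHz ≤ fs/2 = 3.2 kHz, appears at 2.8 kHz.
22 kHz mod fs = 2.8 kHz.
2.8 kHz ≤ fs/2 = 3.2 kHz, appears at 2.8 kHz.
15.6 kHz and 22 kHz both map to 2.8 kHz.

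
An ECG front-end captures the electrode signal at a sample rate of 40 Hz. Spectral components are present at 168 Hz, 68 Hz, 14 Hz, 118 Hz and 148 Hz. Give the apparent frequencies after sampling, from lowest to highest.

fs/2 = 20 Hz.
168 Hz mod fs = 8 Hz.
8 Hz ≤ fs/2 = 20 Hz, appears at 8 Hz.
68 Hz mod fs = 28 Hz.
28 Hz > fs/2 = 20 Hz, folds to fs − 28 Hz = 12 Hz.
14 Hz ≤ fs/2 = 20 Hz, passes unchanged.
118 Hz mod fs = 38 Hz.
38 Hz > fs/2 = 20 Hz, folds to fs − 38 Hz = 2 Hz.
148 Hz mod fs = 28 Hz.
28 Hz > fs/2 = 20 Hz, folds to fs − 28 Hz = 12 Hz.
Distinct values: {2 Hz, 8 Hz, 12 Hz, 14 Hz}.

2 Hz, 8 Hz, 12 Hz, 14 Hz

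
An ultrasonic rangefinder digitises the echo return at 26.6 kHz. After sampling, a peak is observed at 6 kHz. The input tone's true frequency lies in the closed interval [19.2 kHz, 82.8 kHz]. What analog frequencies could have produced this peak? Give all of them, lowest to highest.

Frequencies that alias to 6 kHz are k·fs ± 6 kHz for integer k ≥ 0.
k=0: 6 kHz.
k=1: 20.6 kHz, 32.6 kHz.
k=2: 47.2 kHz, 59.2 kHz.
k=3: 73.8 kHz, 85.8 kHz.
k=4: 100.4 kHz, 112.4 kHz.
Within [19.2 kHz, 82.8 kHz]: 20.6 kHz, 32.6 kHz, 47.2 kHz, 59.2 kHz, 73.8 kHz.

20.6 kHz, 32.6 kHz, 47.2 kHz, 59.2 kHz, 73.8 kHz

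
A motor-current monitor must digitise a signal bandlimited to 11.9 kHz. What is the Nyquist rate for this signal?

23.8 kHz

Nyquist rate = 2 × 11.9 kHz = 23.8 kHz.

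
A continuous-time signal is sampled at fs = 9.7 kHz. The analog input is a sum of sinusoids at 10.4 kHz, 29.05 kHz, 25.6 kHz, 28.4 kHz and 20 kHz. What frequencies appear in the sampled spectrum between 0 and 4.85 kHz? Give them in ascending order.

0.05 kHz, 0.6 kHz, 0.7 kHz, 3.5 kHz

fs/2 = 4.85 kHz.
10.4 kHz mod fs = 0.7 kHz.
0.7 kHz ≤ fs/2 = 4.85 kHz, appears at 0.7 kHz.
29.05 kHz mod fs = 9.65 kHz.
9.65 kHz > fs/2 = 4.85 kHz, folds to fs − 9.65 kHz = 0.05 kHz.
25.6 kHz mod fs = 6.2 kHz.
6.2 kHz > fs/2 = 4.85 kHz, folds to fs − 6.2 kHz = 3.5 kHz.
28.4 kHz mod fs = 9 kHz.
9 kHz > fs/2 = 4.85 kHz, folds to fs − 9 kHz = 0.7 kHz.
20 kHz mod fs = 0.6 kHz.
0.6 kHz ≤ fs/2 = 4.85 kHz, appears at 0.6 kHz.
Distinct values: {0.05 kHz, 0.6 kHz, 0.7 kHz, 3.5 kHz}.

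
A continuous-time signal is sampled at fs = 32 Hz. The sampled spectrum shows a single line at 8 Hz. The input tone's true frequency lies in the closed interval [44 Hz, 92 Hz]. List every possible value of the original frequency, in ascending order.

56 Hz, 72 Hz, 88 Hz

Frequencies that alias to 8 Hz are k·fs ± 8 Hz for integer k ≥ 0.
k=0: 8 Hz.
k=1: 24 Hz, 40 Hz.
k=2: 56 Hz, 72 Hz.
k=3: 88 Hz, 104 Hz.
k=4: 120 Hz, 136 Hz.
Within [44 Hz, 92 Hz]: 56 Hz, 72 Hz, 88 Hz.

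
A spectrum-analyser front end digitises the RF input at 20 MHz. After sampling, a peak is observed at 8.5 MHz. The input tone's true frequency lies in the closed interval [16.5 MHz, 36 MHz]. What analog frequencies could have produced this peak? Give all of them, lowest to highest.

Frequencies that alias to 8.5 MHz are k·fs ± 8.5 MHz for integer k ≥ 0.
k=0: 8.5 MHz.
k=1: 11.5 MHz, 28.5 MHz.
k=2: 31.5 MHz, 48.5 MHz.
k=3: 51.5 MHz, 68.5 MHz.
Within [16.5 MHz, 36 MHz]: 28.5 MHz, 31.5 MHz.

28.5 MHz, 31.5 MHz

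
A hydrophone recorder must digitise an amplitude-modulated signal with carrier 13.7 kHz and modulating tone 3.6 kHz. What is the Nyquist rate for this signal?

AM sidebands sit at fc ± fm = 10.1 kHz and 17.3 kHz.
Highest-frequency component: 17.3 kHz.
Nyquist rate = 2 × 17.3 kHz = 34.6 kHz.

34.6 kHz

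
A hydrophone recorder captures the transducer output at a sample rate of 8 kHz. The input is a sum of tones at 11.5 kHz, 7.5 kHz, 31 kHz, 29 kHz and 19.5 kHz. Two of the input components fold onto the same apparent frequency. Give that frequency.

3.5 kHz

fs/2 = 4 kHz.
11.5 kHz mod fs = 3.5 kHz.
3.5 kHz ≤ fs/2 = 4 kHz, appears at 3.5 kHz.
7.5 kHz > fs/2 = 4 kHz, folds to fs − 7.5 kHz = 0.5 kHz.
31 kHz mod fs = 7 kHz.
7 kHz > fs/2 = 4 kHz, folds to fs − 7 kHz = 1 kHz.
29 kHz mod fs = 5 kHz.
5 kHz > fs/2 = 4 kHz, folds to fs − 5 kHz = 3 kHz.
19.5 kHz mod fs = 3.5 kHz.
3.5 kHz ≤ fs/2 = 4 kHz, appears at 3.5 kHz.
11.5 kHz and 19.5 kHz both map to 3.5 kHz.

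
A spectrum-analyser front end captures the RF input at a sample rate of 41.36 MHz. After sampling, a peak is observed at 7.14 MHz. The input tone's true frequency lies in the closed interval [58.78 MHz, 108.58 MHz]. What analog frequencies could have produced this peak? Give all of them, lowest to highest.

Frequencies that alias to 7.14 MHz are k·fs ± 7.14 MHz for integer k ≥ 0.
k=0: 7.14 MHz.
k=1: 34.22 MHz, 48.5 MHz.
k=2: 75.58 MHz, 89.86 MHz.
k=3: 116.94 MHz, 131.22 MHz.
Within [58.78 MHz, 108.58 MHz]: 75.58 MHz, 89.86 MHz.

75.58 MHz, 89.86 MHz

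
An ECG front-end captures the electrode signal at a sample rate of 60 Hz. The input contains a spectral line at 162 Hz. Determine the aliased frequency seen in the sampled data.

18 Hz

162 Hz mod fs = 42 Hz.
42 Hz > fs/2 = 30 Hz, folds to fs − 42 Hz = 18 Hz.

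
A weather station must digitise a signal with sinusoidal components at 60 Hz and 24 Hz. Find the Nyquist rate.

120 Hz

Highest-frequency component: 60 Hz.
Nyquist rate = 2 × 60 Hz = 120 Hz.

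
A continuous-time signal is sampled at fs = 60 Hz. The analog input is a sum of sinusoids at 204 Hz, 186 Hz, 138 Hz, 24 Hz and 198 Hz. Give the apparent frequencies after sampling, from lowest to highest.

fs/2 = 30 Hz.
204 Hz mod fs = 24 Hz.
24 Hz ≤ fs/2 = 30 Hz, appears at 24 Hz.
186 Hz mod fs = 6 Hz.
6 Hz ≤ fs/2 = 30 Hz, appears at 6 Hz.
138 Hz mod fs = 18 Hz.
18 Hz ≤ fs/2 = 30 Hz, appears at 18 Hz.
24 Hz ≤ fs/2 = 30 Hz, passes unchanged.
198 Hz mod fs = 18 Hz.
18 Hz ≤ fs/2 = 30 Hz, appears at 18 Hz.
Distinct values: {6 Hz, 18 Hz, 24 Hz}.

6 Hz, 18 Hz, 24 Hz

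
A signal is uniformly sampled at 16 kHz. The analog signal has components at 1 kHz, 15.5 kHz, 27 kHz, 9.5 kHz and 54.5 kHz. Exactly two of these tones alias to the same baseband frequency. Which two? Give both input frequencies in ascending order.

fs/2 = 8 kHz.
1 kHz ≤ fs/2 = 8 kHz, passes unchanged.
15.5 kHz > fs/2 = 8 kHz, folds to fs − 15.5 kHz = 0.5 kHz.
27 kHz mod fs = 11 kHz.
11 kHz > fs/2 = 8 kHz, folds to fs − 11 kHz = 5 kHz.
9.5 kHz > fs/2 = 8 kHz, folds to fs − 9.5 kHz = 6.5 kHz.
54.5 kHz mod fs = 6.5 kHz.
6.5 kHz ≤ fs/2 = 8 kHz, appears at 6.5 kHz.
9.5 kHz and 54.5 kHz both map to 6.5 kHz.

9.5 kHz, 54.5 kHz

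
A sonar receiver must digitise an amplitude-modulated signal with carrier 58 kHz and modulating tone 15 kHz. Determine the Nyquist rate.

146 kHz

AM sidebands sit at fc ± fm = 43 kHz and 73 kHz.
Highest-frequency component: 73 kHz.
Nyquist rate = 2 × 73 kHz = 146 kHz.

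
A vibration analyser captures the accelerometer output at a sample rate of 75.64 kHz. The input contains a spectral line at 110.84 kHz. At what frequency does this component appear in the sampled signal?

35.2 kHz

110.84 kHz mod fs = 35.2 kHz.
35.2 kHz ≤ fs/2 = 37.82 kHz, appears at 35.2 kHz.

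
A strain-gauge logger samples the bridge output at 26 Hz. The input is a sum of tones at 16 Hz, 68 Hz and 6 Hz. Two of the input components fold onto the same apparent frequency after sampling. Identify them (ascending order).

fs/2 = 13 Hz.
16 Hz > fs/2 = 13 Hz, folds to fs − 16 Hz = 10 Hz.
68 Hz mod fs = 16 Hz.
16 Hz > fs/2 = 13 Hz, folds to fs − 16 Hz = 10 Hz.
6 Hz ≤ fs/2 = 13 Hz, passes unchanged.
16 Hz and 68 Hz both map to 10 Hz.

16 Hz, 68 Hz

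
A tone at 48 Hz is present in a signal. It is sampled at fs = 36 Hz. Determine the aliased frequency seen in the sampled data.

48 Hz mod fs = 12 Hz.
12 Hz ≤ fs/2 = 18 Hz, appears at 12 Hz.

12 Hz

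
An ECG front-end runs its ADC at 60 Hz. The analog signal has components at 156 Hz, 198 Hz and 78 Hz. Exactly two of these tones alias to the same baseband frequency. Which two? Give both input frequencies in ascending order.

fs/2 = 30 Hz.
156 Hz mod fs = 36 Hz.
36 Hz > fs/2 = 30 Hz, folds to fs − 36 Hz = 24 Hz.
198 Hz mod fs = 18 Hz.
18 Hz ≤ fs/2 = 30 Hz, appears at 18 Hz.
78 Hz mod fs = 18 Hz.
18 Hz ≤ fs/2 = 30 Hz, appears at 18 Hz.
78 Hz and 198 Hz both map to 18 Hz.

78 Hz, 198 Hz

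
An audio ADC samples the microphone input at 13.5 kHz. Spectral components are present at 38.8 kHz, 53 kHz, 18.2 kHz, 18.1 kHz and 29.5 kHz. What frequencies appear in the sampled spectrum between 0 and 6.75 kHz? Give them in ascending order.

fs/2 = 6.75 kHz.
38.8 kHz mod fs = 11.8 kHz.
11.8 kHz > fs/2 = 6.75 kHz, folds to fs − 11.8 kHz = 1.7 kHz.
53 kHz mod fs = 12.5 kHz.
12.5 kHz > fs/2 = 6.75 kHz, folds to fs − 12.5 kHz = 1 kHz.
18.2 kHz mod fs = 4.7 kHz.
4.7 kHz ≤ fs/2 = 6.75 kHz, appears at 4.7 kHz.
18.1 kHz mod fs = 4.6 kHz.
4.6 kHz ≤ fs/2 = 6.75 kHz, appears at 4.6 kHz.
29.5 kHz mod fs = 2.5 kHz.
2.5 kHz ≤ fs/2 = 6.75 kHz, appears at 2.5 kHz.
Distinct values: {1 kHz, 1.7 kHz, 2.5 kHz, 4.6 kHz, 4.7 kHz}.

1 kHz, 1.7 kHz, 2.5 kHz, 4.6 kHz, 4.7 kHz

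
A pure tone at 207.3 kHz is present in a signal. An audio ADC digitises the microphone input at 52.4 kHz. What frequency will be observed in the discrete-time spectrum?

2.3 kHz

207.3 kHz mod fs = 50.1 kHz.
50.1 kHz > fs/2 = 26.2 kHz, folds to fs − 50.1 kHz = 2.3 kHz.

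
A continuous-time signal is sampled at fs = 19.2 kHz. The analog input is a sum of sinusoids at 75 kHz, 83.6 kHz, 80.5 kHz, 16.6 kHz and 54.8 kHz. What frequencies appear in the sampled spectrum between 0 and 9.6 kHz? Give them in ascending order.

1.8 kHz, 2.6 kHz, 2.8 kHz, 3.7 kHz, 6.8 kHz

fs/2 = 9.6 kHz.
75 kHz mod fs = 17.4 kHz.
17.4 kHz > fs/2 = 9.6 kHz, folds to fs − 17.4 kHz = 1.8 kHz.
83.6 kHz mod fs = 6.8 kHz.
6.8 kHz ≤ fs/2 = 9.6 kHz, appears at 6.8 kHz.
80.5 kHz mod fs = 3.7 kHz.
3.7 kHz ≤ fs/2 = 9.6 kHz, appears at 3.7 kHz.
16.6 kHz > fs/2 = 9.6 kHz, folds to fs − 16.6 kHz = 2.6 kHz.
54.8 kHz mod fs = 16.4 kHz.
16.4 kHz > fs/2 = 9.6 kHz, folds to fs − 16.4 kHz = 2.8 kHz.
Distinct values: {1.8 kHz, 2.6 kHz, 2.8 kHz, 3.7 kHz, 6.8 kHz}.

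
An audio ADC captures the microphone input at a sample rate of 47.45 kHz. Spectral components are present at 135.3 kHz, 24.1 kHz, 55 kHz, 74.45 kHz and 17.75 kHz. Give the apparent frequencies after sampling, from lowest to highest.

7.05 kHz, 7.55 kHz, 17.75 kHz, 20.45 kHz, 23.35 kHz

fs/2 = 23.725 kHz.
135.3 kHz mod fs = 40.4 kHz.
40.4 kHz > fs/2 = 23.725 kHz, folds to fs − 40.4 kHz = 7.05 kHz.
24.1 kHz > fs/2 = 23.725 kHz, folds to fs − 24.1 kHz = 23.35 kHz.
55 kHz mod fs = 7.55 kHz.
7.55 kHz ≤ fs/2 = 23.725 kHz, appears at 7.55 kHz.
74.45 kHz mod fs = 27 kHz.
27 kHz > fs/2 = 23.725 kHz, folds to fs − 27 kHz = 20.45 kHz.
17.75 kHz ≤ fs/2 = 23.725 kHz, passes unchanged.
Distinct values: {7.05 kHz, 7.55 kHz, 17.75 kHz, 20.45 kHz, 23.35 kHz}.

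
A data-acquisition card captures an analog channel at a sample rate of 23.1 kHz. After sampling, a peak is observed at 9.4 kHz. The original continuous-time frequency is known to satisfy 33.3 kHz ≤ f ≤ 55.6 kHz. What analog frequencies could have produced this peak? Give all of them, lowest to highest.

36.8 kHz, 55.6 kHz

Frequencies that alias to 9.4 kHz are k·fs ± 9.4 kHz for integer k ≥ 0.
k=0: 9.4 kHz.
k=1: 13.7 kHz, 32.5 kHz.
k=2: 36.8 kHz, 55.6 kHz.
k=3: 59.9 kHz, 78.7 kHz.
Within [33.3 kHz, 55.6 kHz]: 36.8 kHz, 55.6 kHz.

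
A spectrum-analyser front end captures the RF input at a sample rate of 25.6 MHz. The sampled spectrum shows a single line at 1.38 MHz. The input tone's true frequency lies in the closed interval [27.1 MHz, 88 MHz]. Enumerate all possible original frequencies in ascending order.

49.82 MHz, 52.58 MHz, 75.42 MHz, 78.18 MHz

Frequencies that alias to 1.38 MHz are k·fs ± 1.38 MHz for integer k ≥ 0.
k=0: 1.38 MHz.
k=1: 24.22 MHz, 26.98 MHz.
k=2: 49.82 MHz, 52.58 MHz.
k=3: 75.42 MHz, 78.18 MHz.
k=4: 101.02 MHz, 103.78 MHz.
Within [27.1 MHz, 88 MHz]: 49.82 MHz, 52.58 MHz, 75.42 MHz, 78.18 MHz.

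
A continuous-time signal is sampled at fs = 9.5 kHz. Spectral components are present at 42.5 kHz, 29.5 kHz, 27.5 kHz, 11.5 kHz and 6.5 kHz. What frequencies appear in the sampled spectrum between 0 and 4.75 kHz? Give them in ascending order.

1 kHz, 2 kHz, 3 kHz, 4.5 kHz

fs/2 = 4.75 kHz.
42.5 kHz mod fs = 4.5 kHz.
4.5 kHz ≤ fs/2 = 4.75 kHz, appears at 4.5 kHz.
29.5 kHz mod fs = 1 kHz.
1 kHz ≤ fs/2 = 4.75 kHz, appears at 1 kHz.
27.5 kHz mod fs = 8.5 kHz.
8.5 kHz > fs/2 = 4.75 kHz, folds to fs − 8.5 kHz = 1 kHz.
11.5 kHz mod fs = 2 kHz.
2 kHz ≤ fs/2 = 4.75 kHz, appears at 2 kHz.
6.5 kHz > fs/2 = 4.75 kHz, folds to fs − 6.5 kHz = 3 kHz.
Distinct values: {1 kHz, 2 kHz, 3 kHz, 4.5 kHz}.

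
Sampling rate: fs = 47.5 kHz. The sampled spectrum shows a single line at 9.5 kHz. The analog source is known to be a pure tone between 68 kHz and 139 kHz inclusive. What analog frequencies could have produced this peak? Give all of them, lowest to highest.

85.5 kHz, 104.5 kHz, 133 kHz

Frequencies that alias to 9.5 kHz are k·fs ± 9.5 kHz for integer k ≥ 0.
k=0: 9.5 kHz.
k=1: 38 kHz, 57 kHz.
k=2: 85.5 kHz, 104.5 kHz.
k=3: 133 kHz, 152 kHz.
k=4: 180.5 kHz, 199.5 kHz.
Within [68 kHz, 139 kHz]: 85.5 kHz, 104.5 kHz, 133 kHz.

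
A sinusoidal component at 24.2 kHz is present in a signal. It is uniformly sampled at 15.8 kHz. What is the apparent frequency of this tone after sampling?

7.4 kHz

24.2 kHz mod fs = 8.4 kHz.
8.4 kHz > fs/2 = 7.9 kHz, folds to fs − 8.4 kHz = 7.4 kHz.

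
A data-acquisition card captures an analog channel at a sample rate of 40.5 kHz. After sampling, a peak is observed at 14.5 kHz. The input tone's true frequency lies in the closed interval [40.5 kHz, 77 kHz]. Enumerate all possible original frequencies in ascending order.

Frequencies that alias to 14.5 kHz are k·fs ± 14.5 kHz for integer k ≥ 0.
k=0: 14.5 kHz.
k=1: 26 kHz, 55 kHz.
k=2: 66.5 kHz, 95.5 kHz.
k=3: 107 kHz, 136 kHz.
Within [40.5 kHz, 77 kHz]: 55 kHz, 66.5 kHz.

55 kHz, 66.5 kHz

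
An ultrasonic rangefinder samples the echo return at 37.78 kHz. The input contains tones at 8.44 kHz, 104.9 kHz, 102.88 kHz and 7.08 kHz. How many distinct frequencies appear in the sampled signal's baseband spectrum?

3

fs/2 = 18.89 kHz.
8.44 kHz ≤ fs/2 = 18.89 kHz, passes unchanged.
104.9 kHz mod fs = 29.34 kHz.
29.34 kHz > fs/2 = 18.89 kHz, folds to fs − 29.34 kHz = 8.44 kHz.
102.88 kHz mod fs = 27.32 kHz.
27.32 kHz > fs/2 = 18.89 kHz, folds to fs − 27.32 kHz = 10.46 kHz.
7.08 kHz ≤ fs/2 = 18.89 kHz, passes unchanged.
Distinct values: {7.08 kHz, 8.44 kHz, 10.46 kHz} → 3.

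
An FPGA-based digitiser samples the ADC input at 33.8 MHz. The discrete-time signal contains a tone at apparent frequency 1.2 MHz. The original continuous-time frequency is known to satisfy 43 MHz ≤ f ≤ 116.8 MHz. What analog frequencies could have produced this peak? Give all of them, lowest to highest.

66.4 MHz, 68.8 MHz, 100.2 MHz, 102.6 MHz

Frequencies that alias to 1.2 MHz are k·fs ± 1.2 MHz for integer k ≥ 0.
k=0: 1.2 MHz.
k=1: 32.6 MHz, 35 MHz.
k=2: 66.4 MHz, 68.8 MHz.
k=3: 100.2 MHz, 102.6 MHz.
k=4: 134 MHz, 136.4 MHz.
Within [43 MHz, 116.8 MHz]: 66.4 MHz, 68.8 MHz, 100.2 MHz, 102.6 MHz.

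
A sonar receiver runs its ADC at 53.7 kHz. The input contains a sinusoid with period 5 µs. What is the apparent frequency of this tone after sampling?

14.8 kHz

T = 5 µs → f = 1/T = 200 kHz.
200 kHz mod fs = 38.9 kHz.
38.9 kHz > fs/2 = 26.85 kHz, folds to fs − 38.9 kHz = 14.8 kHz.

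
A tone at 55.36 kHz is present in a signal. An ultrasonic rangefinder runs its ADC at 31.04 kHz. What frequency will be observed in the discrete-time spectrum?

6.72 kHz

55.36 kHz mod fs = 24.32 kHz.
24.32 kHz > fs/2 = 15.52 kHz, folds to fs − 24.32 kHz = 6.72 kHz.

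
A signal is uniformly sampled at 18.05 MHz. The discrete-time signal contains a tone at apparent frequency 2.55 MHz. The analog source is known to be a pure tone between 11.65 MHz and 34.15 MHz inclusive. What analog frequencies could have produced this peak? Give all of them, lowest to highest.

15.5 MHz, 20.6 MHz, 33.55 MHz

Frequencies that alias to 2.55 MHz are k·fs ± 2.55 MHz for integer k ≥ 0.
k=0: 2.55 MHz.
k=1: 15.5 MHz, 20.6 MHz.
k=2: 33.55 MHz, 38.65 MHz.
k=3: 51.6 MHz, 56.7 MHz.
Within [11.65 MHz, 34.15 MHz]: 15.5 MHz, 20.6 MHz, 33.55 MHz.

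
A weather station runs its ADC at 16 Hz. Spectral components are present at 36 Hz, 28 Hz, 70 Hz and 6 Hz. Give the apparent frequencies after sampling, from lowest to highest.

fs/2 = 8 Hz.
36 Hz mod fs = 4 Hz.
4 Hz ≤ fs/2 = 8 Hz, appears at 4 Hz.
28 Hz mod fs = 12 Hz.
12 Hz > fs/2 = 8 Hz, folds to fs − 12 Hz = 4 Hz.
70 Hz mod fs = 6 Hz.
6 Hz ≤ fs/2 = 8 Hz, appears at 6 Hz.
6 Hz ≤ fs/2 = 8 Hz, passes unchanged.
Distinct values: {4 Hz, 6 Hz}.

4 Hz, 6 Hz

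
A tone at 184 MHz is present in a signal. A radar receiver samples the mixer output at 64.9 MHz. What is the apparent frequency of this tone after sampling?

184 MHz mod fs = 54.2 MHz.
54.2 MHz > fs/2 = 32.45 MHz, folds to fs − 54.2 MHz = 10.7 MHz.

10.7 MHz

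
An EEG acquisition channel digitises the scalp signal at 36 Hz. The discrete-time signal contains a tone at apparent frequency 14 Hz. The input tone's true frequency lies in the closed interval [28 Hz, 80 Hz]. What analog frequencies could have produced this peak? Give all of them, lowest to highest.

50 Hz, 58 Hz

Frequencies that alias to 14 Hz are k·fs ± 14 Hz for integer k ≥ 0.
k=0: 14 Hz.
k=1: 22 Hz, 50 Hz.
k=2: 58 Hz, 86 Hz.
k=3: 94 Hz, 122 Hz.
Within [28 Hz, 80 Hz]: 50 Hz, 58 Hz.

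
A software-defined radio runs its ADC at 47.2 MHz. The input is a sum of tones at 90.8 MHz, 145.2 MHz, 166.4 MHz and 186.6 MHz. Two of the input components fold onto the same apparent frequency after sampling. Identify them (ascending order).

fs/2 = 23.6 MHz.
90.8 MHz mod fs = 43.6 MHz.
43.6 MHz > fs/2 = 23.6 MHz, folds to fs − 43.6 MHz = 3.6 MHz.
145.2 MHz mod fs = 3.6 MHz.
3.6 MHz ≤ fs/2 = 23.6 MHz, appears at 3.6 MHz.
166.4 MHz mod fs = 24.8 MHz.
24.8 MHz > fs/2 = 23.6 MHz, folds to fs − 24.8 MHz = 22.4 MHz.
186.6 MHz mod fs = 45 MHz.
45 MHz > fs/2 = 23.6 MHz, folds to fs − 45 MHz = 2.2 MHz.
90.8 MHz and 145.2 MHz both map to 3.6 MHz.

90.8 MHz, 145.2 MHz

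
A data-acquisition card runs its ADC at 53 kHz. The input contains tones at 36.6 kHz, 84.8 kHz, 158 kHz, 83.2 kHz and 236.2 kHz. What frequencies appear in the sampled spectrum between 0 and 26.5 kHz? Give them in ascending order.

1 kHz, 16.4 kHz, 21.2 kHz, 22.8 kHz, 24.2 kHz

fs/2 = 26.5 kHz.
36.6 kHz > fs/2 = 26.5 kHz, folds to fs − 36.6 kHz = 16.4 kHz.
84.8 kHz mod fs = 31.8 kHz.
31.8 kHz > fs/2 = 26.5 kHz, folds to fs − 31.8 kHz = 21.2 kHz.
158 kHz mod fs = 52 kHz.
52 kHz > fs/2 = 26.5 kHz, folds to fs − 52 kHz = 1 kHz.
83.2 kHz mod fs = 30.2 kHz.
30.2 kHz > fs/2 = 26.5 kHz, folds to fs − 30.2 kHz = 22.8 kHz.
236.2 kHz mod fs = 24.2 kHz.
24.2 kHz ≤ fs/2 = 26.5 kHz, appears at 24.2 kHz.
Distinct values: {1 kHz, 16.4 kHz, 21.2 kHz, 22.8 kHz, 24.2 kHz}.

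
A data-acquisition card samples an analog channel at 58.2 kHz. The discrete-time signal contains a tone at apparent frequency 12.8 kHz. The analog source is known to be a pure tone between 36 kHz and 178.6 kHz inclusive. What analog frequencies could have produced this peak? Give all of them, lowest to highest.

Frequencies that alias to 12.8 kHz are k·fs ± 12.8 kHz for integer k ≥ 0.
k=0: 12.8 kHz.
k=1: 45.4 kHz, 71 kHz.
k=2: 103.6 kHz, 129.2 kHz.
k=3: 161.8 kHz, 187.4 kHz.
k=4: 220 kHz, 245.6 kHz.
Within [36 kHz, 178.6 kHz]: 45.4 kHz, 71 kHz, 103.6 kHz, 129.2 kHz, 161.8 kHz.

45.4 kHz, 71 kHz, 103.6 kHz, 129.2 kHz, 161.8 kHz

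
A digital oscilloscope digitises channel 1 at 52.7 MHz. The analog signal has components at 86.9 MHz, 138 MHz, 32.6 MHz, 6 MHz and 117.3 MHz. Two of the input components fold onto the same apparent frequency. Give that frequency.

fs/2 = 26.35 MHz.
86.9 MHz mod fs = 34.2 MHz.
34.2 MHz > fs/2 = 26.35 MHz, folds to fs − 34.2 MHz = 18.5 MHz.
138 MHz mod fs = 32.6 MHz.
32.6 MHz > fs/2 = 26.35 MHz, folds to fs − 32.6 MHz = 20.1 MHz.
32.6 MHz > fs/2 = 26.35 MHz, folds to fs − 32.6 MHz = 20.1 MHz.
6 MHz ≤ fs/2 = 26.35 MHz, passes unchanged.
117.3 MHz mod fs = 11.9 MHz.
11.9 MHz ≤ fs/2 = 26.35 MHz, appears at 11.9 MHz.
32.6 MHz and 138 MHz both map to 20.1 MHz.

20.1 MHz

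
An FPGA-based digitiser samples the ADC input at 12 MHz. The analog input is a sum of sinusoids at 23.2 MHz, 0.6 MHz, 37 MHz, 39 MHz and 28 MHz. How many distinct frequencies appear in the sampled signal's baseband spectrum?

5

fs/2 = 6 MHz.
23.2 MHz mod fs = 11.2 MHz.
11.2 MHz > fs/2 = 6 MHz, folds to fs − 11.2 MHz = 0.8 MHz.
0.6 MHz ≤ fs/2 = 6 MHz, passes unchanged.
37 MHz mod fs = 1 MHz.
1 MHz ≤ fs/2 = 6 MHz, appears at 1 MHz.
39 MHz mod fs = 3 MHz.
3 MHz ≤ fs/2 = 6 MHz, appears at 3 MHz.
28 MHz mod fs = 4 MHz.
4 MHz ≤ fs/2 = 6 MHz, appears at 4 MHz.
Distinct values: {0.6 MHz, 0.8 MHz, 1 MHz, 3 MHz, 4 MHz} → 5.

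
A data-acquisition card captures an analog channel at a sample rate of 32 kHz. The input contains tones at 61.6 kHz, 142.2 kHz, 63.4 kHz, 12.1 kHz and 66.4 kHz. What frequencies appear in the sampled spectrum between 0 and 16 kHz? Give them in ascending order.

0.6 kHz, 2.4 kHz, 12.1 kHz, 14.2 kHz

fs/2 = 16 kHz.
61.6 kHz mod fs = 29.6 kHz.
29.6 kHz > fs/2 = 16 kHz, folds to fs − 29.6 kHz = 2.4 kHz.
142.2 kHz mod fs = 14.2 kHz.
14.2 kHz ≤ fs/2 = 16 kHz, appears at 14.2 kHz.
63.4 kHz mod fs = 31.4 kHz.
31.4 kHz > fs/2 = 16 kHz, folds to fs − 31.4 kHz = 0.6 kHz.
12.1 kHz ≤ fs/2 = 16 kHz, passes unchanged.
66.4 kHz mod fs = 2.4 kHz.
2.4 kHz ≤ fs/2 = 16 kHz, appears at 2.4 kHz.
Distinct values: {0.6 kHz, 2.4 kHz, 12.1 kHz, 14.2 kHz}.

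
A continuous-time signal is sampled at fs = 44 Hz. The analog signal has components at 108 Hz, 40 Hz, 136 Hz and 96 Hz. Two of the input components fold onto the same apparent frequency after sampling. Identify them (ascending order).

40 Hz, 136 Hz

fs/2 = 22 Hz.
108 Hz mod fs = 20 Hz.
20 Hz ≤ fs/2 = 22 Hz, appears at 20 Hz.
40 Hz > fs/2 = 22 Hz, folds to fs − 40 Hz = 4 Hz.
136 Hz mod fs = 4 Hz.
4 Hz ≤ fs/2 = 22 Hz, appears at 4 Hz.
96 Hz mod fs = 8 Hz.
8 Hz ≤ fs/2 = 22 Hz, appears at 8 Hz.
40 Hz and 136 Hz both map to 4 Hz.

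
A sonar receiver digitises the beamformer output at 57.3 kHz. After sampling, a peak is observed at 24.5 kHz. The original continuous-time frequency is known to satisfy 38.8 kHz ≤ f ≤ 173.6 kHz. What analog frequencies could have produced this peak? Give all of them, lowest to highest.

81.8 kHz, 90.1 kHz, 139.1 kHz, 147.4 kHz

Frequencies that alias to 24.5 kHz are k·fs ± 24.5 kHz for integer k ≥ 0.
k=0: 24.5 kHz.
k=1: 32.8 kHz, 81.8 kHz.
k=2: 90.1 kHz, 139.1 kHz.
k=3: 147.4 kHz, 196.4 kHz.
k=4: 204.7 kHz, 253.7 kHz.
Within [38.8 kHz, 173.6 kHz]: 81.8 kHz, 90.1 kHz, 139.1 kHz, 147.4 kHz.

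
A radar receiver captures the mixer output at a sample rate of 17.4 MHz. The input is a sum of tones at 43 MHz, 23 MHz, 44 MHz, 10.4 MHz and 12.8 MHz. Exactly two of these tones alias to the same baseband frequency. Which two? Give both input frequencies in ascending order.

43 MHz, 44 MHz

fs/2 = 8.7 MHz.
43 MHz mod fs = 8.2 MHz.
8.2 MHz ≤ fs/2 = 8.7 MHz, appears at 8.2 MHz.
23 MHz mod fs = 5.6 MHz.
5.6 MHz ≤ fs/2 = 8.7 MHz, appears at 5.6 MHz.
44 MHz mod fs = 9.2 MHz.
9.2 MHz > fs/2 = 8.7 MHz, folds to fs − 9.2 MHz = 8.2 MHz.
10.4 MHz > fs/2 = 8.7 MHz, folds to fs − 10.4 MHz = 7 MHz.
12.8 MHz > fs/2 = 8.7 MHz, folds to fs − 12.8 MHz = 4.6 MHz.
43 MHz and 44 MHz both map to 8.2 MHz.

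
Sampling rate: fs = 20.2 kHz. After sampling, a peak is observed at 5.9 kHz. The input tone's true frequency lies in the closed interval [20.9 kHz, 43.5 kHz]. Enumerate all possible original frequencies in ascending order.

Frequencies that alias to 5.9 kHz are k·fs ± 5.9 kHz for integer k ≥ 0.
k=0: 5.9 kHz.
k=1: 14.3 kHz, 26.1 kHz.
k=2: 34.5 kHz, 46.3 kHz.
k=3: 54.7 kHz, 66.5 kHz.
Within [20.9 kHz, 43.5 kHz]: 26.1 kHz, 34.5 kHz.

26.1 kHz, 34.5 kHz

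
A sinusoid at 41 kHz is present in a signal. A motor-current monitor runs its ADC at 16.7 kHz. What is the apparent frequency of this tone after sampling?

41 kHz mod fs = 7.6 kHz.
7.6 kHz ≤ fs/2 = 8.35 kHz, appears at 7.6 kHz.

7.6 kHz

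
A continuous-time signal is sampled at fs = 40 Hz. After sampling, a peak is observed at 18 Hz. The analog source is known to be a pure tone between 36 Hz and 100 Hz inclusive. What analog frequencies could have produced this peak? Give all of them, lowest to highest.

Frequencies that alias to 18 Hz are k·fs ± 18 Hz for integer k ≥ 0.
k=0: 18 Hz.
k=1: 22 Hz, 58 Hz.
k=2: 62 Hz, 98 Hz.
k=3: 102 Hz, 138 Hz.
Within [36 Hz, 100 Hz]: 58 Hz, 62 Hz, 98 Hz.

58 Hz, 62 Hz, 98 Hz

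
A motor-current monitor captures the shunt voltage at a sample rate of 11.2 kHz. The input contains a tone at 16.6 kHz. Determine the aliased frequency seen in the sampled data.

5.4 kHz

16.6 kHz mod fs = 5.4 kHz.
5.4 kHz ≤ fs/2 = 5.6 kHz, appears at 5.4 kHz.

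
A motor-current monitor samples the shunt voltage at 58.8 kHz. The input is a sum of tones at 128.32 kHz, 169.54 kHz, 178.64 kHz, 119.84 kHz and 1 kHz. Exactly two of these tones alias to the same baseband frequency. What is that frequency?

2.24 kHz

fs/2 = 29.4 kHz.
128.32 kHz mod fs = 10.72 kHz.
10.72 kHz ≤ fs/2 = 29.4 kHz, appears at 10.72 kHz.
169.54 kHz mod fs = 51.94 kHz.
51.94 kHz > fs/2 = 29.4 kHz, folds to fs − 51.94 kHz = 6.86 kHz.
178.64 kHz mod fs = 2.24 kHz.
2.24 kHz ≤ fs/2 = 29.4 kHz, appears at 2.24 kHz.
119.84 kHz mod fs = 2.24 kHz.
2.24 kHz ≤ fs/2 = 29.4 kHz, appears at 2.24 kHz.
1 kHz ≤ fs/2 = 29.4 kHz, passes unchanged.
119.84 kHz and 178.64 kHz both map to 2.24 kHz.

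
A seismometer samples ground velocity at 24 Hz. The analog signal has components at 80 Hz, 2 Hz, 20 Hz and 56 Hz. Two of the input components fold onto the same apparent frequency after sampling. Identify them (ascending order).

fs/2 = 12 Hz.
80 Hz mod fs = 8 Hz.
8 Hz ≤ fs/2 = 12 Hz, appears at 8 Hz.
2 Hz ≤ fs/2 = 12 Hz, passes unchanged.
20 Hz > fs/2 = 12 Hz, folds to fs − 20 Hz = 4 Hz.
56 Hz mod fs = 8 Hz.
8 Hz ≤ fs/2 = 12 Hz, appears at 8 Hz.
56 Hz and 80 Hz both map to 8 Hz.

56 Hz, 80 Hz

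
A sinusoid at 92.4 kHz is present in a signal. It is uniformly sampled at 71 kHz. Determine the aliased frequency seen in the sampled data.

92.4 kHz mod fs = 21.4 kHz.
21.4 kHz ≤ fs/2 = 35.5 kHz, appears at 21.4 kHz.

21.4 kHz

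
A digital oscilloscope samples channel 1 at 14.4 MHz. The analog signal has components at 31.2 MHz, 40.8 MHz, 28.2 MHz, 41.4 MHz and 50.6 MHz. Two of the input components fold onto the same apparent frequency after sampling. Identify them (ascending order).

fs/2 = 7.2 MHz.
31.2 MHz mod fs = 2.4 MHz.
2.4 MHz ≤ fs/2 = 7.2 MHz, appears at 2.4 MHz.
40.8 MHz mod fs = 12 MHz.
12 MHz > fs/2 = 7.2 MHz, folds to fs − 12 MHz = 2.4 MHz.
28.2 MHz mod fs = 13.8 MHz.
13.8 MHz > fs/2 = 7.2 MHz, folds to fs − 13.8 MHz = 0.6 MHz.
41.4 MHz mod fs = 12.6 MHz.
12.6 MHz > fs/2 = 7.2 MHz, folds to fs − 12.6 MHz = 1.8 MHz.
50.6 MHz mod fs = 7.4 MHz.
7.4 MHz > fs/2 = 7.2 MHz, folds to fs − 7.4 MHz = 7 MHz.
31.2 MHz and 40.8 MHz both map to 2.4 MHz.

31.2 MHz, 40.8 MHz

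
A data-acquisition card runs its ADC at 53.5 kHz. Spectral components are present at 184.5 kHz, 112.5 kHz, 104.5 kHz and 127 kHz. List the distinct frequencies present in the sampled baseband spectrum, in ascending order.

fs/2 = 26.75 kHz.
184.5 kHz mod fs = 24 kHz.
24 kHz ≤ fs/2 = 26.75 kHz, appears at 24 kHz.
112.5 kHz mod fs = 5.5 kHz.
5.5 kHz ≤ fs/2 = 26.75 kHz, appears at 5.5 kHz.
104.5 kHz mod fs = 51 kHz.
51 kHz > fs/2 = 26.75 kHz, folds to fs − 51 kHz = 2.5 kHz.
127 kHz mod fs = 20 kHz.
20 kHz ≤ fs/2 = 26.75 kHz, appears at 20 kHz.
Distinct values: {2.5 kHz, 5.5 kHz, 20 kHz, 24 kHz}.

2.5 kHz, 5.5 kHz, 20 kHz, 24 kHz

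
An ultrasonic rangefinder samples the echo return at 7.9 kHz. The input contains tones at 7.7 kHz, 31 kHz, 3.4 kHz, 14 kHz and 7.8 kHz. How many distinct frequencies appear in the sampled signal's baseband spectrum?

fs/2 = 3.95 kHz.
7.7 kHz > fs/2 = 3.95 kHz, folds to fs − 7.7 kHz = 0.2 kHz.
31 kHz mod fs = 7.3 kHz.
7.3 kHz > fs/2 = 3.95 kHz, folds to fs − 7.3 kHz = 0.6 kHz.
3.4 kHz ≤ fs/2 = 3.95 kHz, passes unchanged.
14 kHz mod fs = 6.1 kHz.
6.1 kHz > fs/2 = 3.95 kHz, folds to fs − 6.1 kHz = 1.8 kHz.
7.8 kHz > fs/2 = 3.95 kHz, folds to fs − 7.8 kHz = 0.1 kHz.
Distinct values: {0.1 kHz, 0.2 kHz, 0.6 kHz, 1.8 kHz, 3.4 kHz} → 5.

5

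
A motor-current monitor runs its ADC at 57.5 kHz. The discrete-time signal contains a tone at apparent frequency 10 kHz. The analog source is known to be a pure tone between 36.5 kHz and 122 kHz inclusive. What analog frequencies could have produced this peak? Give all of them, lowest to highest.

Frequencies that alias to 10 kHz are k·fs ± 10 kHz for integer k ≥ 0.
k=0: 10 kHz.
k=1: 47.5 kHz, 67.5 kHz.
k=2: 105 kHz, 125 kHz.
k=3: 162.5 kHz, 182.5 kHz.
Within [36.5 kHz, 122 kHz]: 47.5 kHz, 67.5 kHz, 105 kHz.

47.5 kHz, 67.5 kHz, 105 kHz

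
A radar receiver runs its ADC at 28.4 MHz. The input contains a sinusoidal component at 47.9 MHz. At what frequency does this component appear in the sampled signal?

47.9 MHz mod fs = 19.5 MHz.
19.5 MHz > fs/2 = 14.2 MHz, folds to fs − 19.5 MHz = 8.9 MHz.

8.9 MHz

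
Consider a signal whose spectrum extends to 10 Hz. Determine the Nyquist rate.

20 Hz

Nyquist rate = 2 × 10 Hz = 20 Hz.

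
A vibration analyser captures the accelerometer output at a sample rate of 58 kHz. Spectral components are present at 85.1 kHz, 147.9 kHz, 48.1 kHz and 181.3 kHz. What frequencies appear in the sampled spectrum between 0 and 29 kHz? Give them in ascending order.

fs/2 = 29 kHz.
85.1 kHz mod fs = 27.1 kHz.
27.1 kHz ≤ fs/2 = 29 kHz, appears at 27.1 kHz.
147.9 kHz mod fs = 31.9 kHz.
31.9 kHz > fs/2 = 29 kHz, folds to fs − 31.9 kHz = 26.1 kHz.
48.1 kHz > fs/2 = 29 kHz, folds to fs − 48.1 kHz = 9.9 kHz.
181.3 kHz mod fs = 7.3 kHz.
7.3 kHz ≤ fs/2 = 29 kHz, appears at 7.3 kHz.
Distinct values: {7.3 kHz, 9.9 kHz, 26.1 kHz, 27.1 kHz}.

7.3 kHz, 9.9 kHz, 26.1 kHz, 27.1 kHz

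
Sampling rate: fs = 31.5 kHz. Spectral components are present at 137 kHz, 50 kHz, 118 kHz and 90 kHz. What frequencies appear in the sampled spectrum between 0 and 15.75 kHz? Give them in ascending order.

fs/2 = 15.75 kHz.
137 kHz mod fs = 11 kHz.
11 kHz ≤ fs/2 = 15.75 kHz, appears at 11 kHz.
50 kHz mod fs = 18.5 kHz.
18.5 kHz > fs/2 = 15.75 kHz, folds to fs − 18.5 kHz = 13 kHz.
118 kHz mod fs = 23.5 kHz.
23.5 kHz > fs/2 = 15.75 kHz, folds to fs − 23.5 kHz = 8 kHz.
90 kHz mod fs = 27 kHz.
27 kHz > fs/2 = 15.75 kHz, folds to fs − 27 kHz = 4.5 kHz.
Distinct values: {4.5 kHz, 8 kHz, 11 kHz, 13 kHz}.

4.5 kHz, 8 kHz, 11 kHz, 13 kHz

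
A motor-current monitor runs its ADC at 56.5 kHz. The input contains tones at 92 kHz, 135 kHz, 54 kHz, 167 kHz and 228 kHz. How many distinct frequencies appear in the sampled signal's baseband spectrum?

fs/2 = 28.25 kHz.
92 kHz mod fs = 35.5 kHz.
35.5 kHz > fs/2 = 28.25 kHz, folds to fs − 35.5 kHz = 21 kHz.
135 kHz mod fs = 22 kHz.
22 kHz ≤ fs/2 = 28.25 kHz, appears at 22 kHz.
54 kHz > fs/2 = 28.25 kHz, folds to fs − 54 kHz = 2.5 kHz.
167 kHz mod fs = 54 kHz.
54 kHz > fs/2 = 28.25 kHz, folds to fs − 54 kHz = 2.5 kHz.
228 kHz mod fs = 2 kHz.
2 kHz ≤ fs/2 = 28.25 kHz, appears at 2 kHz.
Distinct values: {2 kHz, 2.5 kHz, 21 kHz, 22 kHz} → 4.

4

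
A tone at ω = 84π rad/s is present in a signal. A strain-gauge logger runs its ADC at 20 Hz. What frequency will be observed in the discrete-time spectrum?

ω = 84π rad/s → f = ω/(2π) = 42 Hz.
42 Hz mod fs = 2 Hz.
2 Hz ≤ fs/2 = 10 Hz, appears at 2 Hz.

2 Hz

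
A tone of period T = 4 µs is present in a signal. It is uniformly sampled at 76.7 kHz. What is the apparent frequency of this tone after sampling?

19.9 kHz

T = 4 µs → f = 1/T = 250 kHz.
250 kHz mod fs = 19.9 kHz.
19.9 kHz ≤ fs/2 = 38.35 kHz, appears at 19.9 kHz.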